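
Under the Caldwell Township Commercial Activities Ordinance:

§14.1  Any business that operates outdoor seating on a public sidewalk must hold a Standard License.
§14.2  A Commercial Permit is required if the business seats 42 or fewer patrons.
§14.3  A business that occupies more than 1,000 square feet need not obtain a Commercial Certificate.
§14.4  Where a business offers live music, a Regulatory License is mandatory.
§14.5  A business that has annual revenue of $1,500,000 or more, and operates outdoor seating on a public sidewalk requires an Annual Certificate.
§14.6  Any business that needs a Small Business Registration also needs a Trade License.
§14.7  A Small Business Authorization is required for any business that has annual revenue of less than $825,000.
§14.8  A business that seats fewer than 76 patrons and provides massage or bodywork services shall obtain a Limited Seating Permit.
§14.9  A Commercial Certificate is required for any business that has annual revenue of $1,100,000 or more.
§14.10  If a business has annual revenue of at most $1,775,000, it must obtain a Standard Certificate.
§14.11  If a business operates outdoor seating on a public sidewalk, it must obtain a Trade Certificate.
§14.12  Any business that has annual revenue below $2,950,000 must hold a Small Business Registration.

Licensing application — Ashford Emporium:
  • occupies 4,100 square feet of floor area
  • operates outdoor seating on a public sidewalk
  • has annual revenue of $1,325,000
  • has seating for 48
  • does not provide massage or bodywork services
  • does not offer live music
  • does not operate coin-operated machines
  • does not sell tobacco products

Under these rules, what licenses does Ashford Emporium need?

Small Business Registration, Standard Certificate, Standard License, Trade Certificate, Trade License

§14.1 operates outdoor seating on a public sidewalk → Standard License required.
§14.2 seating 48 > 42 → Commercial Permit not required.
§14.3 floor area 4,100 square feet > 1,000 square feet → exempt from Commercial Certificate.
§14.4 does not offer live music → Regulatory License not required.
§14.5 revenue $1,325,000 < $1,500,000; operates outdoor seating on a public sidewalk → Annual Certificate not required.
§14.6 Small Business Registration is required → Trade License also required.
§14.7 revenue $1,325,000 ≥ $825,000 → Small Business Authorization not required.
§14.8 seating 48 < 76; does not provide massage or bodywork services → Limited Seating Permit not required.
§14.9 revenue $1,325,000 ≥ $1,100,000 → Commercial Certificate required.
§14.10 revenue $1,325,000 ≤ $1,775,000 → Standard Certificate required.
§14.11 operates outdoor seating on a public sidewalk → Trade Certificate required.
§14.12 revenue $1,325,000 < $2,950,000 → Small Business Registration required.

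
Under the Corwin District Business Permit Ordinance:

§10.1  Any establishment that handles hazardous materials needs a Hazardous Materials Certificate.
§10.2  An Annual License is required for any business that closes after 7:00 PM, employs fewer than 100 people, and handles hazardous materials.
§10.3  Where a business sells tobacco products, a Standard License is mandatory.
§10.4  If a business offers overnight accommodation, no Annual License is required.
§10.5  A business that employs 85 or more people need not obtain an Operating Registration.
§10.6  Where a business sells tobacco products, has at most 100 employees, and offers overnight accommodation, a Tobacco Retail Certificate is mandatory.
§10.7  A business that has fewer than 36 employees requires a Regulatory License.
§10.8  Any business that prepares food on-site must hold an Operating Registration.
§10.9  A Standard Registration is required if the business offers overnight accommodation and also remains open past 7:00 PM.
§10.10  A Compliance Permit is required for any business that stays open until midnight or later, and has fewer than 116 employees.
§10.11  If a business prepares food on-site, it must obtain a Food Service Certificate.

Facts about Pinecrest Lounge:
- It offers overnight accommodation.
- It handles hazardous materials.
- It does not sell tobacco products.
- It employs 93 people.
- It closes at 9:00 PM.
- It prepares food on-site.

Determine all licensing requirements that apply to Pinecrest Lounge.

Food Service Certificate, Hazardous Materials Certificate, Standard Registration

§10.1 handles hazardous materials → Hazardous Materials Certificate required.
§10.2 closes 9:00 PM, after 7:00 PM; employees 93 < 100; handles hazardous materials → Annual License required.
§10.3 does not sell tobacco products → Standard License not required.
§10.4 offers overnight accommodation → exempt from Annual License.
§10.5 employees 93 ≥ 85 → exempt from Operating Registration.
§10.6 does not sell tobacco products; employees 93 ≤ 100; offers overnight accommodation → Tobacco Retail Certificate not required.
§10.7 employees 93 ≥ 36 → Regulatory License not required.
§10.8 prepares food on-site → Operating Registration required.
§10.9 offers overnight accommodation; closes 9:00 PM, after 7:00 PM → Standard Registration required.
§10.10 closes 9:00 PM, at/before midnight; employees 93 < 116 → Compliance Permit not required.
§10.11 prepares food on-site → Food Service Certificate required.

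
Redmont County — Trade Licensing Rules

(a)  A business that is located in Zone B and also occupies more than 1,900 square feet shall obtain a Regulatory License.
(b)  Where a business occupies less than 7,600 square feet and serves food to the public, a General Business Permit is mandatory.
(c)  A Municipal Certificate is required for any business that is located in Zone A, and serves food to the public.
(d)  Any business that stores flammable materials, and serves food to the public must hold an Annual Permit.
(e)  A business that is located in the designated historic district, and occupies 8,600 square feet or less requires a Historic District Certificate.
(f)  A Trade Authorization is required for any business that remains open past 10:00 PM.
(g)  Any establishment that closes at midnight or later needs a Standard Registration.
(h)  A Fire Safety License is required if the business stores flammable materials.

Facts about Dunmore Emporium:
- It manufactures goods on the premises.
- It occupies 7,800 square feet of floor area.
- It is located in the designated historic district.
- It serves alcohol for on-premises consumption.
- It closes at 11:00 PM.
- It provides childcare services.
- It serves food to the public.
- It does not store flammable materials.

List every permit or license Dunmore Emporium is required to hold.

Historic District Certificate, Trade Authorization

(a) is located in the designated historic district (not: is located in Zone B); floor area 7,800 square feet > 1,900 square feet → Regulatory License not required.
(b) floor area 7,800 square feet ≥ 7,600 square feet; serves food to the public → General Business Permit not required.
(c) is located in the designated historic district (not: is located in Zone A); serves food to the public → Municipal Certificate not required.
(d) does not store flammable materials; serves food to the public → Annual Permit not required.
(e) is located in the designated historic district; floor area 7,800 square feet ≤ 8,600 square feet → Historic District Certificate required.
(f) closes 11:00 PM, after 10:00 PM → Trade Authorization required.
(g) closes 11:00 PM, at/before midnight → Standard Registration not required.
(h) does not store flammable materials → Fire Safety License not required.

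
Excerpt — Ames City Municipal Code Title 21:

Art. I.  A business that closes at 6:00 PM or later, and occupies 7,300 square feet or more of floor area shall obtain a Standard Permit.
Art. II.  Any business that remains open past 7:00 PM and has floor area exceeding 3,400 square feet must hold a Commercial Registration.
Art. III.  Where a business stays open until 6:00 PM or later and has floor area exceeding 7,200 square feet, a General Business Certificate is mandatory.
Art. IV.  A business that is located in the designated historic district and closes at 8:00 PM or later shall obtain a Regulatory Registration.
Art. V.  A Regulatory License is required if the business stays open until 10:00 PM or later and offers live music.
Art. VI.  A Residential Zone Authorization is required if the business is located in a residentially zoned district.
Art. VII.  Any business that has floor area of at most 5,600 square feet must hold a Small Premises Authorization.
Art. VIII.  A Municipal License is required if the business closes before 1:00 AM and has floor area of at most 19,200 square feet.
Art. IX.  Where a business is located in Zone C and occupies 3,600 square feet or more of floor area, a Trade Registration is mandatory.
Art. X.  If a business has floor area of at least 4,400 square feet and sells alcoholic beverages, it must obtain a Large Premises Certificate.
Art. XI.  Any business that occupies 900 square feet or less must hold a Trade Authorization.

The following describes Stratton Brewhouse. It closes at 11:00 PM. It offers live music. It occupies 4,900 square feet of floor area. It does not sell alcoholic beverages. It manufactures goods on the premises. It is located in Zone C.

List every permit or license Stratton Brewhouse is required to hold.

Art. I. closes 11:00 PM, after 6:00 PM; floor area 4,900 square feet < 7,300 square feet → Standard Permit not required.
Art. II. closes 11:00 PM, after 7:00 PM; floor area 4,900 square feet > 3,400 square feet → Commercial Registration required.
Art. III. closes 11:00 PM, after 6:00 PM; floor area 4,900 square feet ≤ 7,200 square feet → General Business Certificate not required.
Art. IV. is located in Zone C (not: is located in the designated historic district); closes 11:00 PM, after 8:00 PM → Regulatory Registration not required.
Art. V. closes 11:00 PM, after 10:00 PM; offers live music → Regulatory License required.
Art. VI. is located in Zone C (not: is located in a residentially zoned district) → Residential Zone Authorization not required.
Art. VII. floor area 4,900 square feet ≤ 5,600 square feet → Small Premises Authorization required.
Art. VIII. closes 11:00 PM, at/before 1:00 AM; floor area 4,900 square feet ≤ 19,200 square feet → Municipal License required.
Art. IX. is located in Zone C; floor area 4,900 square feet ≥ 3,600 square feet → Trade Registration required.
Art. X. floor area 4,900 square feet ≥ 4,400 square feet; does not sell alcoholic beverages → Large Premises Certificate not required.
Art. XI. floor area 4,900 square feet > 900 square feet → Trade Authorization not required.

Commercial Registration, Municipal License, Regulatory License, Small Premises Authorization, Trade Registration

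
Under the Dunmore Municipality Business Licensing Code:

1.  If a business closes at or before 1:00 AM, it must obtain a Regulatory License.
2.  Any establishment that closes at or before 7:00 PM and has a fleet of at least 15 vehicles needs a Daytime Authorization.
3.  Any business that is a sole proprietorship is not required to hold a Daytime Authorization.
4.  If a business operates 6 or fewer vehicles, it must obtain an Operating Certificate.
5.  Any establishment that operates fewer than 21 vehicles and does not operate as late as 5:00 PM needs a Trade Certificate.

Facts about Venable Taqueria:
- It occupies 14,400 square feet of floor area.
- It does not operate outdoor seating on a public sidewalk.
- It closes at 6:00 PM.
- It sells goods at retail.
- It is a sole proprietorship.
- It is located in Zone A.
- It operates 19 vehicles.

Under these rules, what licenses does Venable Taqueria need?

1. closes 6:00 PM, at/before 1:00 AM → Regulatory License required.
2. closes 6:00 PM, at/before 7:00 PM; vehicles 19 ≥ 15 → Daytime Authorization required.
3. is a sole proprietorship → exempt from Daytime Authorization.
4. vehicles 19 > 6 → Operating Certificate not required.
5. vehicles 19 < 21; closes 6:00 PM, after 5:00 PM → Trade Certificate not required.

Regulatory License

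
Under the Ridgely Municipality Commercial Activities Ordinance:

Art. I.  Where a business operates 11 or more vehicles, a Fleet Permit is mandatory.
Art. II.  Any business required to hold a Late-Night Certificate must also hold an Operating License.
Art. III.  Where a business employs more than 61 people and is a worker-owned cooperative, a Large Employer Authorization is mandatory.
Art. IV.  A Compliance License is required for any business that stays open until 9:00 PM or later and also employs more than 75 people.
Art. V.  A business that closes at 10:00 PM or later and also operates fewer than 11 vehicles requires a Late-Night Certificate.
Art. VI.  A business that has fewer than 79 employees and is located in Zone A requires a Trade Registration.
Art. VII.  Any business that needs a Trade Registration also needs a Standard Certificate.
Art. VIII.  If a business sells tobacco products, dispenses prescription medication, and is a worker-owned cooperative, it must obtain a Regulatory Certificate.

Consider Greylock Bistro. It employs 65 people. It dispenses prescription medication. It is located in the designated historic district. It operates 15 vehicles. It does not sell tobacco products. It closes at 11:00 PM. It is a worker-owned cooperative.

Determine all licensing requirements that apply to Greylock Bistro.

Fleet Permit, Large Employer Authorization

Art. I. vehicles 15 ≥ 11 → Fleet Permit required.
Art. II. Late-Night Certificate is not required → no effect.
Art. III. employees 65 > 61; is a worker-owned cooperative → Large Employer Authorization required.
Art. IV. closes 11:00 PM, after 9:00 PM; employees 65 ≤ 75 → Compliance License not required.
Art. V. closes 11:00 PM, after 10:00 PM; vehicles 15 ≥ 11 → Late-Night Certificate not required.
Art. VI. employees 65 < 79; is located in the designated historic district (not: is located in Zone A) → Trade Registration not required.
Art. VII. Trade Registration is not required → no effect.
Art. VIII. does not sell tobacco products; dispenses prescription medication; is a worker-owned cooperative → Regulatory Certificate not required.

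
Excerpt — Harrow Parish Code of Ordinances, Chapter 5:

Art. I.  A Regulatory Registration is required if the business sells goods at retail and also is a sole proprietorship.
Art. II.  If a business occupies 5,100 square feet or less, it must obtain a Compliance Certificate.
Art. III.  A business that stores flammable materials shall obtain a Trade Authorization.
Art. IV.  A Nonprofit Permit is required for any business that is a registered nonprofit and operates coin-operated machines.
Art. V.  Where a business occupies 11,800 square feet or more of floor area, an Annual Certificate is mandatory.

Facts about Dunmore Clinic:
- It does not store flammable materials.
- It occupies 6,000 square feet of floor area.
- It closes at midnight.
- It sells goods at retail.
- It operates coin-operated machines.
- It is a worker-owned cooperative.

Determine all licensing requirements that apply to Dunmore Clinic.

None

Art. I. sells goods at retail; is a worker-owned cooperative (not: is a sole proprietorship) → Regulatory Registration not required.
Art. II. floor area 6,000 square feet > 5,100 square feet → Compliance Certificate not required.
Art. III. does not store flammable materials → Trade Authorization not required.
Art. IV. is a worker-owned cooperative (not: is a registered nonprofit); operates coin-operated machines → Nonprofit Permit not required.
Art. V. floor area 6,000 square feet < 11,800 square feet → Annual Certificate not required.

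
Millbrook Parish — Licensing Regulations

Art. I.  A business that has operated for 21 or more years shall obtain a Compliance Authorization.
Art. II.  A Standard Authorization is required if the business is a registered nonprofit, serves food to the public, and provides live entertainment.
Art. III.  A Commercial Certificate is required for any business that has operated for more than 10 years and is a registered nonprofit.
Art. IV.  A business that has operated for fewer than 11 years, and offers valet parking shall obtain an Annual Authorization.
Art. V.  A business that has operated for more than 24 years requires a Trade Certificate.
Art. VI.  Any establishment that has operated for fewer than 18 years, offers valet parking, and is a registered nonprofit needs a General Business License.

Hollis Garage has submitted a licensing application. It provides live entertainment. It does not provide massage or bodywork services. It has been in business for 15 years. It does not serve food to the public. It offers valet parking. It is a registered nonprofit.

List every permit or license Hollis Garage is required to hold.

Art. I. years in business 15 < 21 → Compliance Authorization not required.
Art. II. is a registered nonprofit; does not serve food to the public; provides live entertainment → Standard Authorization not required.
Art. III. years in business 15 > 10; is a registered nonprofit → Commercial Certificate required.
Art. IV. years in business 15 ≥ 11; offers valet parking → Annual Authorization not required.
Art. V. years in business 15 ≤ 24 → Trade Certificate not required.
Art. VI. years in business 15 < 18; offers valet parking; is a registered nonprofit → General Business License required.

Commercial Certificate, General Business License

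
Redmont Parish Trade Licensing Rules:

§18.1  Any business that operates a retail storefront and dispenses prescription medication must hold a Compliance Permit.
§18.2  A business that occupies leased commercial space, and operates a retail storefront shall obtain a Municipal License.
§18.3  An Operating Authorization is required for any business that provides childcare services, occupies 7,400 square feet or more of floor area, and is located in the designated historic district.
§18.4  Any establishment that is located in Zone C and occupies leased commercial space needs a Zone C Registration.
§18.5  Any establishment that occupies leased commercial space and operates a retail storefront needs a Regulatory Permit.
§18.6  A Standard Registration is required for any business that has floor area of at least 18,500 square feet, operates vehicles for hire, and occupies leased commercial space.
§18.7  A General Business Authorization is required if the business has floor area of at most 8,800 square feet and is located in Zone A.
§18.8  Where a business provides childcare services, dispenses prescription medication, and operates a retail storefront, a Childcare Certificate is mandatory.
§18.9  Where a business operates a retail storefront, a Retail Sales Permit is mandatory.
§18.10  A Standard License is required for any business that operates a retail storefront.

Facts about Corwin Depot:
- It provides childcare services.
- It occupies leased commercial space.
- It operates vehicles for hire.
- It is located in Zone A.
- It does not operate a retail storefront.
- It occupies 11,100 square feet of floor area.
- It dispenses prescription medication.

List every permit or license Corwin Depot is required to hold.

§18.1 does not operate a retail storefront; dispenses prescription medication → Compliance Permit not required.
§18.2 occupies leased commercial space; does not operate a retail storefront → Municipal License not required.
§18.3 provides childcare services; floor area 11,100 square feet ≥ 7,400 square feet; is located in Zone A (not: is located in the designated historic district) → Operating Authorization not required.
§18.4 is located in Zone A (not: is located in Zone C); occupies leased commercial space → Zone C Registration not required.
§18.5 occupies leased commercial space; does not operate a retail storefront → Regulatory Permit not required.
§18.6 floor area 11,100 square feet < 18,500 square feet; operates vehicles for hire; occupies leased commercial space → Standard Registration not required.
§18.7 floor area 11,100 square feet > 8,800 square feet; is located in Zone A → General Business Authorization not required.
§18.8 provides childcare services; dispenses prescription medication; does not operate a retail storefront → Childcare Certificate not required.
§18.9 does not operate a retail storefront → Retail Sales Permit not required.
§18.10 does not operate a retail storefront → Standard License not required.

None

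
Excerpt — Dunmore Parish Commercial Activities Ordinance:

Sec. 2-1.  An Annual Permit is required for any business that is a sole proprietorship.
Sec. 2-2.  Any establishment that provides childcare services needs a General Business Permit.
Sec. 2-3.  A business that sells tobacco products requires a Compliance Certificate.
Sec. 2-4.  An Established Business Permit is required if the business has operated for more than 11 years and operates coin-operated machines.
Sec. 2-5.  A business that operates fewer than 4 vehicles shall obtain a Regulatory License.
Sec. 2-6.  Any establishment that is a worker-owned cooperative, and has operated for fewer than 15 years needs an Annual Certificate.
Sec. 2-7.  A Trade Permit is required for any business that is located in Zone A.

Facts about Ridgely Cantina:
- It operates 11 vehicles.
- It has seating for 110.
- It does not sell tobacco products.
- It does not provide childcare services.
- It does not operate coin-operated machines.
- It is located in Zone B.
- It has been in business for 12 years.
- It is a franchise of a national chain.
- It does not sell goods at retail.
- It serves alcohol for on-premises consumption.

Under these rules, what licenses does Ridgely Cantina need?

None

Sec. 2-1. is a franchise of a national chain (not: is a sole proprietorship) → Annual Permit not required.
Sec. 2-2. does not provide childcare services → General Business Permit not required.
Sec. 2-3. does not sell tobacco products → Compliance Certificate not required.
Sec. 2-4. years in business 12 > 11; does not operate coin-operated machines → Established Business Permit not required.
Sec. 2-5. vehicles 11 ≥ 4 → Regulatory License not required.
Sec. 2-6. is a franchise of a national chain (not: is a worker-owned cooperative); years in business 12 < 15 → Annual Certificate not required.
Sec. 2-7. is located in Zone B (not: is located in Zone A) → Trade Permit not required.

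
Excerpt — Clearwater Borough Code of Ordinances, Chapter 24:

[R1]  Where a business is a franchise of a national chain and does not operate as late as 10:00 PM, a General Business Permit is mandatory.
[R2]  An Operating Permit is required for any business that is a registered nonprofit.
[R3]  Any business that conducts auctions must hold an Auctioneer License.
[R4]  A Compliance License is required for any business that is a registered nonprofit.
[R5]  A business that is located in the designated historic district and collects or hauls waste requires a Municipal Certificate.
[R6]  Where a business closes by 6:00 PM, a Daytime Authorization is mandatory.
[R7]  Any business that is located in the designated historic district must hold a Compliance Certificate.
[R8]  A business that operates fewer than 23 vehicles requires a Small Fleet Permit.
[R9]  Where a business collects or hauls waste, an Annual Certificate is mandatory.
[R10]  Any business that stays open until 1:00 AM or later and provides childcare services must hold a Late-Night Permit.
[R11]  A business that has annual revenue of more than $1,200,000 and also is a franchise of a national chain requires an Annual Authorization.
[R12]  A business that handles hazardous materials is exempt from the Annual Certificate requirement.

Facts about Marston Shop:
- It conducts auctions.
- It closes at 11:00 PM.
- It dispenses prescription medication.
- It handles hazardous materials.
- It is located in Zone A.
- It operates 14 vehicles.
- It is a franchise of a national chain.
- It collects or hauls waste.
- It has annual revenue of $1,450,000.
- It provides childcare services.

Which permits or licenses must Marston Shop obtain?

Annual Authorization, Auctioneer License, Small Fleet Permit

[R1] is a franchise of a national chain; closes 11:00 PM, after 10:00 PM → General Business Permit not required.
[R2] is a franchise of a national chain (not: is a registered nonprofit) → Operating Permit not required.
[R3] conducts auctions → Auctioneer License required.
[R4] is a franchise of a national chain (not: is a registered nonprofit) → Compliance License not required.
[R5] is located in Zone A (not: is located in the designated historic district); collects or hauls waste → Municipal Certificate not required.
[R6] closes 11:00 PM, after 6:00 PM → Daytime Authorization not required.
[R7] is located in Zone A (not: is located in the designated historic district) → Compliance Certificate not required.
[R8] vehicles 14 < 23 → Small Fleet Permit required.
[R9] collects or hauls waste → Annual Certificate required.
[R10] closes 11:00 PM, at/before 1:00 AM; provides childcare services → Late-Night Permit not required.
[R11] revenue $1,450,000 > $1,200,000; is a franchise of a national chain → Annual Authorization required.
[R12] handles hazardous materials → exempt from Annual Certificate.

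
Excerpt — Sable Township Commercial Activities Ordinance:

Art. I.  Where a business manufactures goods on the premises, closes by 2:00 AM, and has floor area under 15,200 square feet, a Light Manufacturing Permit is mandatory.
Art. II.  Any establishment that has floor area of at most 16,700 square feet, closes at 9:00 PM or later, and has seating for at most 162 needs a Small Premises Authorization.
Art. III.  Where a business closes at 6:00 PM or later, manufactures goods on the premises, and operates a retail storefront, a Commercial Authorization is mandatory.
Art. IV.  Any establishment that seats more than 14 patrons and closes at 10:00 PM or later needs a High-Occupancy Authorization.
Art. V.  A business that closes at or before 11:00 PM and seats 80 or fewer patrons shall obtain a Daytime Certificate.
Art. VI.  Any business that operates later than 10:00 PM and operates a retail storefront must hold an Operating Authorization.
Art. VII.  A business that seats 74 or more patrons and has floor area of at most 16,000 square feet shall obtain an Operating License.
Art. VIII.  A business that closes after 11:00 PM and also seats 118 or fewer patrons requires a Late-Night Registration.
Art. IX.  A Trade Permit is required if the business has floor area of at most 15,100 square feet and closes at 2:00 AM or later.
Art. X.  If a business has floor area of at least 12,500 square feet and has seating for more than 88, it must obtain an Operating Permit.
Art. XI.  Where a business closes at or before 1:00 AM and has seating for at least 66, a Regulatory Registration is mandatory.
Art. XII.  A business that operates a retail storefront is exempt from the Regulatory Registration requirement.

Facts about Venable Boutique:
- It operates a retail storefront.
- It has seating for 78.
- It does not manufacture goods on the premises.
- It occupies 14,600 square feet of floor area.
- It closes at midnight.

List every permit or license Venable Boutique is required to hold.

High-Occupancy Authorization, Late-Night Registration, Operating Authorization, Operating License, Small Premises Authorization

Art. I. does not manufacture goods on the premises; closes midnight, at/before 2:00 AM; floor area 14,600 square feet < 15,200 square feet → Light Manufacturing Permit not required.
Art. II. floor area 14,600 square feet ≤ 16,700 square feet; closes midnight, after 9:00 PM; seating 78 ≤ 162 → Small Premises Authorization required.
Art. III. closes midnight, after 6:00 PM; does not manufacture goods on the premises; operates a retail storefront → Commercial Authorization not required.
Art. IV. seating 78 > 14; closes midnight, after 10:00 PM → High-Occupancy Authorization required.
Art. V. closes midnight, after 11:00 PM; seating 78 ≤ 80 → Daytime Certificate not required.
Art. VI. closes midnight, after 10:00 PM; operates a retail storefront → Operating Authorization required.
Art. VII. seating 78 ≥ 74; floor area 14,600 square feet ≤ 16,000 square feet → Operating License required.
Art. VIII. closes midnight, after 11:00 PM; seating 78 ≤ 118 → Late-Night Registration required.
Art. IX. floor area 14,600 square feet ≤ 15,100 square feet; closes midnight, at/before 2:00 AM → Trade Permit not required.
Art. X. floor area 14,600 square feet ≥ 12,500 square feet; seating 78 ≤ 88 → Operating Permit not required.
Art. XI. closes midnight, at/before 1:00 AM; seating 78 ≥ 66 → Regulatory Registration required.
Art. XII. operates a retail storefront → exempt from Regulatory Registration.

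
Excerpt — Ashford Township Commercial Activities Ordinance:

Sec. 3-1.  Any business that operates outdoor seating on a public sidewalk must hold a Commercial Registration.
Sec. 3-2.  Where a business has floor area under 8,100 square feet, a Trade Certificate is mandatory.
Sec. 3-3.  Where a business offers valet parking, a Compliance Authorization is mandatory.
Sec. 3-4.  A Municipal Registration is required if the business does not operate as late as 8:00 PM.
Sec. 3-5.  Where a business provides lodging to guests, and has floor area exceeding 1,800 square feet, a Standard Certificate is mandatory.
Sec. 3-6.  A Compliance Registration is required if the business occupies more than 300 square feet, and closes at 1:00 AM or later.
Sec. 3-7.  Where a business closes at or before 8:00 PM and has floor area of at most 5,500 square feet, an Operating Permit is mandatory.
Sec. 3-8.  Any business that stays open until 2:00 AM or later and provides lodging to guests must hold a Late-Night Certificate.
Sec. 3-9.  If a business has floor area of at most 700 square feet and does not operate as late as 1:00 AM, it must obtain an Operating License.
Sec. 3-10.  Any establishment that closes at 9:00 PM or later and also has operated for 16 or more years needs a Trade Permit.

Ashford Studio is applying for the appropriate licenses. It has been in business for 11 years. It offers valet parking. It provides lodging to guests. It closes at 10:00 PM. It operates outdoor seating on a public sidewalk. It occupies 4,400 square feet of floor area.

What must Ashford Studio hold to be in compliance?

Commercial Registration, Compliance Authorization, Standard Certificate, Trade Certificate

Sec. 3-1. operates outdoor seating on a public sidewalk → Commercial Registration required.
Sec. 3-2. floor area 4,400 square feet < 8,100 square feet → Trade Certificate required.
Sec. 3-3. offers valet parking → Compliance Authorization required.
Sec. 3-4. closes 10:00 PM, after 8:00 PM → Municipal Registration not required.
Sec. 3-5. provides lodging to guests; floor area 4,400 square feet > 1,800 square feet → Standard Certificate required.
Sec. 3-6. floor area 4,400 square feet > 300 square feet; closes 10:00 PM, at/before 1:00 AM → Compliance Registration not required.
Sec. 3-7. closes 10:00 PM, after 8:00 PM; floor area 4,400 square feet ≤ 5,500 square feet → Operating Permit not required.
Sec. 3-8. closes 10:00 PM, at/before 2:00 AM; provides lodging to guests → Late-Night Certificate not required.
Sec. 3-9. floor area 4,400 square feet > 700 square feet; closes 10:00 PM, at/before 1:00 AM → Operating License not required.
Sec. 3-10. closes 10:00 PM, after 9:00 PM; years in business 11 < 16 → Trade Permit not required.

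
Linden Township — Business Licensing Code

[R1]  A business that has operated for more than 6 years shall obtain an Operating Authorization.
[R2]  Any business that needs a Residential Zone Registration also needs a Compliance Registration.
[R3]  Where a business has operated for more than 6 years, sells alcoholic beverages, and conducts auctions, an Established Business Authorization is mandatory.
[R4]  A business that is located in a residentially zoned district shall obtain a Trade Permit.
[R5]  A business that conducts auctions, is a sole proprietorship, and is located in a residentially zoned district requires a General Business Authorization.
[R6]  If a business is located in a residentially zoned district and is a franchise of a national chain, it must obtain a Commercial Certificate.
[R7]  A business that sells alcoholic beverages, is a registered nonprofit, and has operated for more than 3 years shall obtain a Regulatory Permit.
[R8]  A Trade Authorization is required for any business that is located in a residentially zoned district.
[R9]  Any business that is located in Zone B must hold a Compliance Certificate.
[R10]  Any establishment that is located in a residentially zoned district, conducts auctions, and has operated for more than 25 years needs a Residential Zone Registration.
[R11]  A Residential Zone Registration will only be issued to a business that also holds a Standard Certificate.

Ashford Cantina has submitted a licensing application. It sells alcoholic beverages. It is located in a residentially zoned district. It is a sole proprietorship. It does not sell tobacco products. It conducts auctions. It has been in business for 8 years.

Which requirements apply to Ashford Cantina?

Established Business Authorization, General Business Authorization, Operating Authorization, Trade Authorization, Trade Permit

[R1] years in business 8 > 6 → Operating Authorization required.
[R2] Residential Zone Registration is not required → no effect.
[R3] years in business 8 > 6; sells alcoholic beverages; conducts auctions → Established Business Authorization required.
[R4] is located in a residentially zoned district → Trade Permit required.
[R5] conducts auctions; is a sole proprietorship; is located in a residentially zoned district → General Business Authorization required.
[R6] is located in a residentially zoned district; is a sole proprietorship (not: is a franchise of a national chain) → Commercial Certificate not required.
[R7] sells alcoholic beverages; is a sole proprietorship (not: is a registered nonprofit); years in business 8 > 3 → Regulatory Permit not required.
[R8] is located in a residentially zoned district → Trade Authorization required.
[R9] is located in a residentially zoned district (not: is located in Zone B) → Compliance Certificate not required.
[R10] is located in a residentially zoned district; conducts auctions; years in business 8 ≤ 25 → Residential Zone Registration not required.
[R11] Residential Zone Registration is not required → no effect.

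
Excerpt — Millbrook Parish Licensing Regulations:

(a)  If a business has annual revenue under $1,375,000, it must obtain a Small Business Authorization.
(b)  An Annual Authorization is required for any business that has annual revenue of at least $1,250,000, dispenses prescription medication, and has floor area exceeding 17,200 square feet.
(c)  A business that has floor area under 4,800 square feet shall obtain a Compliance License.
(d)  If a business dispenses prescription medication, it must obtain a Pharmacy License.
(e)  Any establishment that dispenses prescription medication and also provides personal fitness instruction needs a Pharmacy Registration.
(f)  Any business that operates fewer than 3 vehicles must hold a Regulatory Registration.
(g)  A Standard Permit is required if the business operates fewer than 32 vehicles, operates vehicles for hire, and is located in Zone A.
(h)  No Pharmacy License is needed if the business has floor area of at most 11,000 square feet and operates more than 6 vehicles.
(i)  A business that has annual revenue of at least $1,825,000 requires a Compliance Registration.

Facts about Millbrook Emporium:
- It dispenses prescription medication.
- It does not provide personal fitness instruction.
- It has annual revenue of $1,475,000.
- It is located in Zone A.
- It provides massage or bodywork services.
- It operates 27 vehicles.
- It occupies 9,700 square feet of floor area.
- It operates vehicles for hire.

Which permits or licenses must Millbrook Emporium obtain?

Standard Permit

(a) revenue $1,475,000 ≥ $1,375,000 → Small Business Authorization not required.
(b) revenue $1,475,000 ≥ $1,250,000; dispenses prescription medication; floor area 9,700 square feet ≤ 17,200 square feet → Annual Authorization not required.
(c) floor area 9,700 square feet ≥ 4,800 square feet → Compliance License not required.
(d) dispenses prescription medication → Pharmacy License required.
(e) dispenses prescription medication; does not provide personal fitness instruction → Pharmacy Registration not required.
(f) vehicles 27 ≥ 3 → Regulatory Registration not required.
(g) vehicles 27 < 32; operates vehicles for hire; is located in Zone A → Standard Permit required.
(h) floor area 9,700 square feet ≤ 11,000 square feet; vehicles 27 > 6 → exempt from Pharmacy License.
(i) revenue $1,475,000 < $1,825,000 → Compliance Registration not required.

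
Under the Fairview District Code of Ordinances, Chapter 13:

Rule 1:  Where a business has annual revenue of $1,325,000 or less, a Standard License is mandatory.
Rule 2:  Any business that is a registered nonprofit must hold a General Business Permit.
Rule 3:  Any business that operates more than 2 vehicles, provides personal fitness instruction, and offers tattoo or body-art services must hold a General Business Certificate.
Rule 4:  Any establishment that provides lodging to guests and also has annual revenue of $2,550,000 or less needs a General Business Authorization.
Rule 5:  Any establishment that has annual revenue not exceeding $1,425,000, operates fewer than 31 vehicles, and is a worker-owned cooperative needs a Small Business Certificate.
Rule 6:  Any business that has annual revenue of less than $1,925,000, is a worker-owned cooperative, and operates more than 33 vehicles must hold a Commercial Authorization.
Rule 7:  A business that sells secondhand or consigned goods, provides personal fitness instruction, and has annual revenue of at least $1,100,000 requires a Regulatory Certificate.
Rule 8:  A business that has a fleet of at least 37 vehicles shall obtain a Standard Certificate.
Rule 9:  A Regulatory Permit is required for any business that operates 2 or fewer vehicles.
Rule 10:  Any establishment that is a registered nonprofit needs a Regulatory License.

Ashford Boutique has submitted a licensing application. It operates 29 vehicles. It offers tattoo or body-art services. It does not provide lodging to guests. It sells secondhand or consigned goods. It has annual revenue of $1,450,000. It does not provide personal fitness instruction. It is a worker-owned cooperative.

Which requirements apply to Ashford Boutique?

None

Rule 1: revenue $1,450,000 > $1,325,000 → Standard License not required.
Rule 2: is a worker-owned cooperative (not: is a registered nonprofit) → General Business Permit not required.
Rule 3: vehicles 29 > 2; does not provide personal fitness instruction; offers tattoo or body-art services → General Business Certificate not required.
Rule 4: does not provide lodging to guests; revenue $1,450,000 ≤ $2,550,000 → General Business Authorization not required.
Rule 5: revenue $1,450,000 > $1,425,000; vehicles 29 < 31; is a worker-owned cooperative → Small Business Certificate not required.
Rule 6: revenue $1,450,000 < $1,925,000; is a worker-owned cooperative; vehicles 29 ≤ 33 → Commercial Authorization not required.
Rule 7: sells secondhand or consigned goods; does not provide personal fitness instruction; revenue $1,450,000 ≥ $1,100,000 → Regulatory Certificate not required.
Rule 8: vehicles 29 < 37 → Standard Certificate not required.
Rule 9: vehicles 29 > 2 → Regulatory Permit not required.
Rule 10: is a worker-owned cooperative (not: is a registered nonprofit) → Regulatory License not required.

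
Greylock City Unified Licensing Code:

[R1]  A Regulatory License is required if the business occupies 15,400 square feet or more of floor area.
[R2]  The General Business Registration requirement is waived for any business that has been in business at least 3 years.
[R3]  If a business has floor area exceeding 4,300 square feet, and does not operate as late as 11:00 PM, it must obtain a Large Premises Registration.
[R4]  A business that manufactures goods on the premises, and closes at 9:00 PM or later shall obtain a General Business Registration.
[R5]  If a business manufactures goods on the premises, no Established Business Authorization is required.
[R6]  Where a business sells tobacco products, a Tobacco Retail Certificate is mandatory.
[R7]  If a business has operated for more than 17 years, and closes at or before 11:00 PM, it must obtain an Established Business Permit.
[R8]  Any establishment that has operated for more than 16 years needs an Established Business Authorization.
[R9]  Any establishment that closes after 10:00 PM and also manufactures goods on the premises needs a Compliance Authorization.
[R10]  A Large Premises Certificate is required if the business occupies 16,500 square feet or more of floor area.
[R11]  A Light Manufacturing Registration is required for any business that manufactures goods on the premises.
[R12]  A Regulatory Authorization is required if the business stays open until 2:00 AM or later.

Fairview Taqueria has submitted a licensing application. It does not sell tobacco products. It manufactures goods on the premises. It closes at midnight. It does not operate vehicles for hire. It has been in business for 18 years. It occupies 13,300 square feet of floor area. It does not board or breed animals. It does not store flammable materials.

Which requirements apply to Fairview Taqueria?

Compliance Authorization, Light Manufacturing Registration

[R1] floor area 13,300 square feet < 15,400 square feet → Regulatory License not required.
[R2] years in business 18 ≥ 3 → exempt from General Business Registration.
[R3] floor area 13,300 square feet > 4,300 square feet; closes midnight, after 11:00 PM → Large Premises Registration not required.
[R4] manufactures goods on the premises; closes midnight, after 9:00 PM → General Business Registration required.
[R5] manufactures goods on the premises → exempt from Established Business Authorization.
[R6] does not sell tobacco products → Tobacco Retail Certificate not required.
[R7] years in business 18 > 17; closes midnight, after 11:00 PM → Established Business Permit not required.
[R8] years in business 18 > 16 → Established Business Authorization required.
[R9] closes midnight, after 10:00 PM; manufactures goods on the premises → Compliance Authorization required.
[R10] floor area 13,300 square feet < 16,500 square feet → Large Premises Certificate not required.
[R11] manufactures goods on the premises → Light Manufacturing Registration required.
[R12] closes midnight, at/before 2:00 AM → Regulatory Authorization not required.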